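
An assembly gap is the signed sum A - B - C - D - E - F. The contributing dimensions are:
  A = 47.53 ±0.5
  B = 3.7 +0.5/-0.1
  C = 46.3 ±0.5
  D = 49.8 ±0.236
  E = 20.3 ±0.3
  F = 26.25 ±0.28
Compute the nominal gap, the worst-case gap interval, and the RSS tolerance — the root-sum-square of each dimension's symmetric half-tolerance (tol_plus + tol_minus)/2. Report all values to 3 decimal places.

nominal=-98.820 wc=[-101.136,-96.904] rss=0.902

Stack each dimension's contribution:
  +A: nom +47.530 → Σnom=47.530; wc +0.500/-0.500 → slack +0.500/-0.500; half-tol=0.500, Σhalf²=0.250000
  -B: nom -3.700 → Σnom=43.830; wc +0.100/-0.500 → slack +0.600/-1.000; half-tol=0.300, Σhalf²=0.340000
  -C: nom -46.300 → Σnom=-2.470; wc +0.500/-0.500 → slack +1.100/-1.500; half-tol=0.500, Σhalf²=0.590000
  -D: nom -49.800 → Σnom=-52.270; wc +0.236/-0.236 → slack +1.336/-1.736; half-tol=0.236, Σhalf²=0.645696
  -E: nom -20.300 → Σnom=-72.570; wc +0.300/-0.300 → slack +1.636/-2.036; half-tol=0.300, Σhalf²=0.735696
  -F: nom -26.250 → Σnom=-98.820; wc +0.280/-0.280 → slack +1.916/-2.316; half-tol=0.280, Σhalf²=0.814096
Nominal = -98.820. Worst-case = [-98.820 - 2.316, -98.820 + 1.916] = [-101.136, -96.904]. RSS = √0.814096 = 0.902.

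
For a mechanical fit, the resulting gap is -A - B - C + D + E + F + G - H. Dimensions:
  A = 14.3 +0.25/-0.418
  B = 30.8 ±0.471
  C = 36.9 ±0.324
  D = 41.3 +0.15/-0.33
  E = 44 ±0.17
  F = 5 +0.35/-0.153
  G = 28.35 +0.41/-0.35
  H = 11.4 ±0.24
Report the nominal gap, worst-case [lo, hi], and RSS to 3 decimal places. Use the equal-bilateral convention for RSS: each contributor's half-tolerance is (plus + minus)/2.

Stack each dimension's contribution:
  -A: nom -14.300 → Σnom=-14.300; wc +0.418/-0.250 → slack +0.418/-0.250; half-tol=0.334, Σhalf²=0.111556
  -B: nom -30.800 → Σnom=-45.100; wc +0.471/-0.471 → slack +0.889/-0.721; half-tol=0.471, Σhalf²=0.333397
  -C: nom -36.900 → Σnom=-82.000; wc +0.324/-0.324 → slack +1.213/-1.045; half-tol=0.324, Σhalf²=0.438373
  +D: nom +41.300 → Σnom=-40.700; wc +0.150/-0.330 → slack +1.363/-1.375; half-tol=0.240, Σhalf²=0.495973
  +E: nom +44.000 → Σnom=3.300; wc +0.170/-0.170 → slack +1.533/-1.545; half-tol=0.170, Σhalf²=0.524873
  +F: nom +5.000 → Σnom=8.300; wc +0.350/-0.153 → slack +1.883/-1.698; half-tol=0.252, Σhalf²=0.588125
  +G: nom +28.350 → Σnom=36.650; wc +0.410/-0.350 → slack +2.293/-2.048; half-tol=0.380, Σhalf²=0.732525
  -H: nom -11.400 → Σnom=25.250; wc +0.240/-0.240 → slack +2.533/-2.288; half-tol=0.240, Σhalf²=0.790125
Nominal = 25.250. Worst-case = [25.250 - 2.288, 25.250 + 2.533] = [22.962, 27.783]. RSS = √0.790125 = 0.889.

nominal=25.250 wc=[22.962,27.783] rss=0.889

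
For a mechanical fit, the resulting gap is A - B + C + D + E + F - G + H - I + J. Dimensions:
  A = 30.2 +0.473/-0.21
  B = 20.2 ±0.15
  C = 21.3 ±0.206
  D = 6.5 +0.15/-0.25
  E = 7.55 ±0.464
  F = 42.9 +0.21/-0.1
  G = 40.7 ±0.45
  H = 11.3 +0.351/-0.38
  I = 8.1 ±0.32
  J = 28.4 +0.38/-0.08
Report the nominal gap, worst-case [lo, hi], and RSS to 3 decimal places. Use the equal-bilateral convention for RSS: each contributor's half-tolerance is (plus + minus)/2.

Stack each dimension's contribution:
  +A: nom +30.200 → Σnom=30.200; wc +0.473/-0.210 → slack +0.473/-0.210; half-tol=0.341, Σhalf²=0.116622
  -B: nom -20.200 → Σnom=10.000; wc +0.150/-0.150 → slack +0.623/-0.360; half-tol=0.150, Σhalf²=0.139122
  +C: nom +21.300 → Σnom=31.300; wc +0.206/-0.206 → slack +0.829/-0.566; half-tol=0.206, Σhalf²=0.181558
  +D: nom +6.500 → Σnom=37.800; wc +0.150/-0.250 → slack +0.979/-0.816; half-tol=0.200, Σhalf²=0.221558
  +E: nom +7.550 → Σnom=45.350; wc +0.464/-0.464 → slack +1.443/-1.280; half-tol=0.464, Σhalf²=0.436854
  +F: nom +42.900 → Σnom=88.250; wc +0.210/-0.100 → slack +1.653/-1.380; half-tol=0.155, Σhalf²=0.460879
  -G: nom -40.700 → Σnom=47.550; wc +0.450/-0.450 → slack +2.103/-1.830; half-tol=0.450, Σhalf²=0.663379
  +H: nom +11.300 → Σnom=58.850; wc +0.351/-0.380 → slack +2.454/-2.210; half-tol=0.365, Σhalf²=0.796969
  -I: nom -8.100 → Σnom=50.750; wc +0.320/-0.320 → slack +2.774/-2.530; half-tol=0.320, Σhalf²=0.899370
  +J: nom +28.400 → Σnom=79.150; wc +0.380/-0.080 → slack +3.154/-2.610; half-tol=0.230, Σhalf²=0.952270
Nominal = 79.150. Worst-case = [79.150 - 2.610, 79.150 + 3.154] = [76.540, 82.304]. RSS = √0.952270 = 0.976.

nominal=79.150 wc=[76.540,82.304] rss=0.976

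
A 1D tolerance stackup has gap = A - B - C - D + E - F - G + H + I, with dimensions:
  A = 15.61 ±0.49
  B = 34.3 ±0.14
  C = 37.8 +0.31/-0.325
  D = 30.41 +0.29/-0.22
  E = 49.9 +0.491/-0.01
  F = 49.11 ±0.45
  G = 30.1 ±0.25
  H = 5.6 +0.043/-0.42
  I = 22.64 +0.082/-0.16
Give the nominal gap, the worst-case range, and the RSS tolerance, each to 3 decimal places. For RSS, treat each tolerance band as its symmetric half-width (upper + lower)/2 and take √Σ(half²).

Stack each dimension's contribution:
  +A: nom +15.610 → Σnom=15.610; wc +0.490/-0.490 → slack +0.490/-0.490; half-tol=0.490, Σhalf²=0.240100
  -B: nom -34.300 → Σnom=-18.690; wc +0.140/-0.140 → slack +0.630/-0.630; half-tol=0.140, Σhalf²=0.259700
  -C: nom -37.800 → Σnom=-56.490; wc +0.325/-0.310 → slack +0.955/-0.940; half-tol=0.318, Σhalf²=0.360506
  -D: nom -30.410 → Σnom=-86.900; wc +0.220/-0.290 → slack +1.175/-1.230; half-tol=0.255, Σhalf²=0.425531
  +E: nom +49.900 → Σnom=-37.000; wc +0.491/-0.010 → slack +1.666/-1.240; half-tol=0.251, Σhalf²=0.488281
  -F: nom -49.110 → Σnom=-86.110; wc +0.450/-0.450 → slack +2.116/-1.690; half-tol=0.450, Σhalf²=0.690781
  -G: nom -30.100 → Σnom=-116.210; wc +0.250/-0.250 → slack +2.366/-1.940; half-tol=0.250, Σhalf²=0.753281
  +H: nom +5.600 → Σnom=-110.610; wc +0.043/-0.420 → slack +2.409/-2.360; half-tol=0.231, Σhalf²=0.806874
  +I: nom +22.640 → Σnom=-87.970; wc +0.082/-0.160 → slack +2.491/-2.520; half-tol=0.121, Σhalf²=0.821515
Nominal = -87.970. Worst-case = [-87.970 - 2.520, -87.970 + 2.491] = [-90.490, -85.479]. RSS = √0.821515 = 0.906.

nominal=-87.970 wc=[-90.490,-85.479] rss=0.906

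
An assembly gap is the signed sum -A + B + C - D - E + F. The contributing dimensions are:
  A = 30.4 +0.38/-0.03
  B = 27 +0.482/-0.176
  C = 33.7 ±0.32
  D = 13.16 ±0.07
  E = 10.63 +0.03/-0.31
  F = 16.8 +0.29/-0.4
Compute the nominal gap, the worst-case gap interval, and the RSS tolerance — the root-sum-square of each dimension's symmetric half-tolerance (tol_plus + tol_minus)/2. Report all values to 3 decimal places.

nominal=23.310 wc=[21.934,24.812] rss=0.637

Stack each dimension's contribution:
  -A: nom -30.400 → Σnom=-30.400; wc +0.030/-0.380 → slack +0.030/-0.380; half-tol=0.205, Σhalf²=0.042025
  +B: nom +27.000 → Σnom=-3.400; wc +0.482/-0.176 → slack +0.512/-0.556; half-tol=0.329, Σhalf²=0.150266
  +C: nom +33.700 → Σnom=30.300; wc +0.320/-0.320 → slack +0.832/-0.876; half-tol=0.320, Σhalf²=0.252666
  -D: nom -13.160 → Σnom=17.140; wc +0.070/-0.070 → slack +0.902/-0.946; half-tol=0.070, Σhalf²=0.257566
  -E: nom -10.630 → Σnom=6.510; wc +0.310/-0.030 → slack +1.212/-0.976; half-tol=0.170, Σhalf²=0.286466
  +F: nom +16.800 → Σnom=23.310; wc +0.290/-0.400 → slack +1.502/-1.376; half-tol=0.345, Σhalf²=0.405491
Nominal = 23.310. Worst-case = [23.310 - 1.376, 23.310 + 1.502] = [21.934, 24.812]. RSS = √0.405491 = 0.637.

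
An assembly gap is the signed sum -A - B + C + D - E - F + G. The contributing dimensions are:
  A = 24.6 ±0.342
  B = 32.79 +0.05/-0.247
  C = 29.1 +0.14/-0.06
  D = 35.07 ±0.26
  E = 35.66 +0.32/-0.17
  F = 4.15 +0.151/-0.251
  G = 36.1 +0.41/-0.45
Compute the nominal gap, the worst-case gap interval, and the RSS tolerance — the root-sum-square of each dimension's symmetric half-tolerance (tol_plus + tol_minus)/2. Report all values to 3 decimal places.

nominal=3.070 wc=[1.437,4.890] rss=0.708

Stack each dimension's contribution:
  -A: nom -24.600 → Σnom=-24.600; wc +0.342/-0.342 → slack +0.342/-0.342; half-tol=0.342, Σhalf²=0.116964
  -B: nom -32.790 → Σnom=-57.390; wc +0.247/-0.050 → slack +0.589/-0.392; half-tol=0.148, Σhalf²=0.139016
  +C: nom +29.100 → Σnom=-28.290; wc +0.140/-0.060 → slack +0.729/-0.452; half-tol=0.100, Σhalf²=0.149016
  +D: nom +35.070 → Σnom=6.780; wc +0.260/-0.260 → slack +0.989/-0.712; half-tol=0.260, Σhalf²=0.216616
  -E: nom -35.660 → Σnom=-28.880; wc +0.170/-0.320 → slack +1.159/-1.032; half-tol=0.245, Σhalf²=0.276641
  -F: nom -4.150 → Σnom=-33.030; wc +0.251/-0.151 → slack +1.410/-1.183; half-tol=0.201, Σhalf²=0.317042
  +G: nom +36.100 → Σnom=3.070; wc +0.410/-0.450 → slack +1.820/-1.633; half-tol=0.430, Σhalf²=0.501942
Nominal = 3.070. Worst-case = [3.070 - 1.633, 3.070 + 1.820] = [1.437, 4.890]. RSS = √0.501942 = 0.708.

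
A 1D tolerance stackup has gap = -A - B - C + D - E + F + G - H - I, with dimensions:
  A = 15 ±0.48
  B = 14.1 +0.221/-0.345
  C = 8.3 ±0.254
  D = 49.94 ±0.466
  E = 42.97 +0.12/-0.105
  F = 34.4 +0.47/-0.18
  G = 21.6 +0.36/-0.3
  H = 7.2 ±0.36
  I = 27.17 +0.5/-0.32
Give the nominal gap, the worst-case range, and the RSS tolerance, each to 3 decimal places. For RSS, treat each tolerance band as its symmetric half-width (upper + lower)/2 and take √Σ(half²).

Stack each dimension's contribution:
  -A: nom -15.000 → Σnom=-15.000; wc +0.480/-0.480 → slack +0.480/-0.480; half-tol=0.480, Σhalf²=0.230400
  -B: nom -14.100 → Σnom=-29.100; wc +0.345/-0.221 → slack +0.825/-0.701; half-tol=0.283, Σhalf²=0.310489
  -C: nom -8.300 → Σnom=-37.400; wc +0.254/-0.254 → slack +1.079/-0.955; half-tol=0.254, Σhalf²=0.375005
  +D: nom +49.940 → Σnom=12.540; wc +0.466/-0.466 → slack +1.545/-1.421; half-tol=0.466, Σhalf²=0.592161
  -E: nom -42.970 → Σnom=-30.430; wc +0.105/-0.120 → slack +1.650/-1.541; half-tol=0.112, Σhalf²=0.604817
  +F: nom +34.400 → Σnom=3.970; wc +0.470/-0.180 → slack +2.120/-1.721; half-tol=0.325, Σhalf²=0.710442
  +G: nom +21.600 → Σnom=25.570; wc +0.360/-0.300 → slack +2.480/-2.021; half-tol=0.330, Σhalf²=0.819342
  -H: nom -7.200 → Σnom=18.370; wc +0.360/-0.360 → slack +2.840/-2.381; half-tol=0.360, Σhalf²=0.948942
  -I: nom -27.170 → Σnom=-8.800; wc +0.320/-0.500 → slack +3.160/-2.881; half-tol=0.410, Σhalf²=1.117042
Nominal = -8.800. Worst-case = [-8.800 - 2.881, -8.800 + 3.160] = [-11.681, -5.640]. RSS = √1.117042 = 1.057.

nominal=-8.800 wc=[-11.681,-5.640] rss=1.057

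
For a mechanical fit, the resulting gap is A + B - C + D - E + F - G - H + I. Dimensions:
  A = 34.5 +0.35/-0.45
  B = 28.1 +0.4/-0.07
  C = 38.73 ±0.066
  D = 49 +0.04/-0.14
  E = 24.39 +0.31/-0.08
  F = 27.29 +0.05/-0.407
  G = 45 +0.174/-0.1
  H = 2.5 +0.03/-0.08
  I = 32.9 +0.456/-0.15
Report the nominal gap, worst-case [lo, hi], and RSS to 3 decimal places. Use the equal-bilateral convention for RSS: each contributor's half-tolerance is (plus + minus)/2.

nominal=61.170 wc=[59.373,62.792] rss=0.657

Stack each dimension's contribution:
  +A: nom +34.500 → Σnom=34.500; wc +0.350/-0.450 → slack +0.350/-0.450; half-tol=0.400, Σhalf²=0.160000
  +B: nom +28.100 → Σnom=62.600; wc +0.400/-0.070 → slack +0.750/-0.520; half-tol=0.235, Σhalf²=0.215225
  -C: nom -38.730 → Σnom=23.870; wc +0.066/-0.066 → slack +0.816/-0.586; half-tol=0.066, Σhalf²=0.219581
  +D: nom +49.000 → Σnom=72.870; wc +0.040/-0.140 → slack +0.856/-0.726; half-tol=0.090, Σhalf²=0.227681
  -E: nom -24.390 → Σnom=48.480; wc +0.080/-0.310 → slack +0.936/-1.036; half-tol=0.195, Σhalf²=0.265706
  +F: nom +27.290 → Σnom=75.770; wc +0.050/-0.407 → slack +0.986/-1.443; half-tol=0.228, Σhalf²=0.317918
  -G: nom -45.000 → Σnom=30.770; wc +0.100/-0.174 → slack +1.086/-1.617; half-tol=0.137, Σhalf²=0.336687
  -H: nom -2.500 → Σnom=28.270; wc +0.080/-0.030 → slack +1.166/-1.647; half-tol=0.055, Σhalf²=0.339712
  +I: nom +32.900 → Σnom=61.170; wc +0.456/-0.150 → slack +1.622/-1.797; half-tol=0.303, Σhalf²=0.431521
Nominal = 61.170. Worst-case = [61.170 - 1.797, 61.170 + 1.622] = [59.373, 62.792]. RSS = √0.431521 = 0.657.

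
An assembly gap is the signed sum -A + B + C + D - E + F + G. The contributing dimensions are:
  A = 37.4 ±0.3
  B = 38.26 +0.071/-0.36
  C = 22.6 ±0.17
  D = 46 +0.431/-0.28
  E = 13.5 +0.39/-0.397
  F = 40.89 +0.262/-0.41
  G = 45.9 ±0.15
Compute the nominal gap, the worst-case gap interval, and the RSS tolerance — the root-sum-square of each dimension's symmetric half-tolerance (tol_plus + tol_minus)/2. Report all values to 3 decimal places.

nominal=142.750 wc=[140.690,144.531] rss=0.763

Stack each dimension's contribution:
  -A: nom -37.400 → Σnom=-37.400; wc +0.300/-0.300 → slack +0.300/-0.300; half-tol=0.300, Σhalf²=0.090000
  +B: nom +38.260 → Σnom=0.860; wc +0.071/-0.360 → slack +0.371/-0.660; half-tol=0.215, Σhalf²=0.136440
  +C: nom +22.600 → Σnom=23.460; wc +0.170/-0.170 → slack +0.541/-0.830; half-tol=0.170, Σhalf²=0.165340
  +D: nom +46.000 → Σnom=69.460; wc +0.431/-0.280 → slack +0.972/-1.110; half-tol=0.356, Σhalf²=0.291721
  -E: nom -13.500 → Σnom=55.960; wc +0.397/-0.390 → slack +1.369/-1.500; half-tol=0.394, Σhalf²=0.446563
  +F: nom +40.890 → Σnom=96.850; wc +0.262/-0.410 → slack +1.631/-1.910; half-tol=0.336, Σhalf²=0.559459
  +G: nom +45.900 → Σnom=142.750; wc +0.150/-0.150 → slack +1.781/-2.060; half-tol=0.150, Σhalf²=0.581959
Nominal = 142.750. Worst-case = [142.750 - 2.060, 142.750 + 1.781] = [140.690, 144.531]. RSS = √0.581959 = 0.763.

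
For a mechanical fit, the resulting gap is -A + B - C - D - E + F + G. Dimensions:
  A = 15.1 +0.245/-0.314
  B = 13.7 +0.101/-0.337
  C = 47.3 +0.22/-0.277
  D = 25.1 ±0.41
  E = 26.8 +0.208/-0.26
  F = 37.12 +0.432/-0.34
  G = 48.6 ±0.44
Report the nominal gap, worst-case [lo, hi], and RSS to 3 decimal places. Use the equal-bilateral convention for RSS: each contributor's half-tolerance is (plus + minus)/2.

Stack each dimension's contribution:
  -A: nom -15.100 → Σnom=-15.100; wc +0.314/-0.245 → slack +0.314/-0.245; half-tol=0.279, Σhalf²=0.078120
  +B: nom +13.700 → Σnom=-1.400; wc +0.101/-0.337 → slack +0.415/-0.582; half-tol=0.219, Σhalf²=0.126081
  -C: nom -47.300 → Σnom=-48.700; wc +0.277/-0.220 → slack +0.692/-0.802; half-tol=0.248, Σhalf²=0.187834
  -D: nom -25.100 → Σnom=-73.800; wc +0.410/-0.410 → slack +1.102/-1.212; half-tol=0.410, Σhalf²=0.355934
  -E: nom -26.800 → Σnom=-100.600; wc +0.260/-0.208 → slack +1.362/-1.420; half-tol=0.234, Σhalf²=0.410689
  +F: nom +37.120 → Σnom=-63.480; wc +0.432/-0.340 → slack +1.794/-1.760; half-tol=0.386, Σhalf²=0.559686
  +G: nom +48.600 → Σnom=-14.880; wc +0.440/-0.440 → slack +2.234/-2.200; half-tol=0.440, Σhalf²=0.753286
Nominal = -14.880. Worst-case = [-14.880 - 2.200, -14.880 + 2.234] = [-17.080, -12.646]. RSS = √0.753286 = 0.868.

nominal=-14.880 wc=[-17.080,-12.646] rss=0.868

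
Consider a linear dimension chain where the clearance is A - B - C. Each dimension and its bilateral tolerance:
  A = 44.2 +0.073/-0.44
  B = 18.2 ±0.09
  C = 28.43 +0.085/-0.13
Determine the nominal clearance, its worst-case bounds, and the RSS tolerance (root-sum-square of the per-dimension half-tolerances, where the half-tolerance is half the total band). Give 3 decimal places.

nominal=-2.430 wc=[-3.045,-2.137] rss=0.292

Stack each dimension's contribution:
  +A: nom +44.200 → Σnom=44.200; wc +0.073/-0.440 → slack +0.073/-0.440; half-tol=0.257, Σhalf²=0.065792
  -B: nom -18.200 → Σnom=26.000; wc +0.090/-0.090 → slack +0.163/-0.530; half-tol=0.090, Σhalf²=0.073892
  -C: nom -28.430 → Σnom=-2.430; wc +0.130/-0.085 → slack +0.293/-0.615; half-tol=0.108, Σhalf²=0.085448
Nominal = -2.430. Worst-case = [-2.430 - 0.615, -2.430 + 0.293] = [-3.045, -2.137]. RSS = √0.085448 = 0.292.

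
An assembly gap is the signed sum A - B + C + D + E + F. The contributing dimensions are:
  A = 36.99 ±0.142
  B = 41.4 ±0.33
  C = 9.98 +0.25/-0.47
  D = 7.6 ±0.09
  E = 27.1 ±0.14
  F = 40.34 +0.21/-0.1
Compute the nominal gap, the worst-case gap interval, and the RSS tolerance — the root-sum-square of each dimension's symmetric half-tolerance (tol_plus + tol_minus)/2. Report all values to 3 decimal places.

nominal=80.610 wc=[79.338,81.772] rss=0.557

Stack each dimension's contribution:
  +A: nom +36.990 → Σnom=36.990; wc +0.142/-0.142 → slack +0.142/-0.142; half-tol=0.142, Σhalf²=0.020164
  -B: nom -41.400 → Σnom=-4.410; wc +0.330/-0.330 → slack +0.472/-0.472; half-tol=0.330, Σhalf²=0.129064
  +C: nom +9.980 → Σnom=5.570; wc +0.250/-0.470 → slack +0.722/-0.942; half-tol=0.360, Σhalf²=0.258664
  +D: nom +7.600 → Σnom=13.170; wc +0.090/-0.090 → slack +0.812/-1.032; half-tol=0.090, Σhalf²=0.266764
  +E: nom +27.100 → Σnom=40.270; wc +0.140/-0.140 → slack +0.952/-1.172; half-tol=0.140, Σhalf²=0.286364
  +F: nom +40.340 → Σnom=80.610; wc +0.210/-0.100 → slack +1.162/-1.272; half-tol=0.155, Σhalf²=0.310389
Nominal = 80.610. Worst-case = [80.610 - 1.272, 80.610 + 1.162] = [79.338, 81.772]. RSS = √0.310389 = 0.557.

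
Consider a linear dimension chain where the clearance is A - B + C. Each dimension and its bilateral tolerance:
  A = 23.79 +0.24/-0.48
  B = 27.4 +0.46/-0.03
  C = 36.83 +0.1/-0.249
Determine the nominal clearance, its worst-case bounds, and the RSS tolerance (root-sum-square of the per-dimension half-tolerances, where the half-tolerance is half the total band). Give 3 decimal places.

Stack each dimension's contribution:
  +A: nom +23.790 → Σnom=23.790; wc +0.240/-0.480 → slack +0.240/-0.480; half-tol=0.360, Σhalf²=0.129600
  -B: nom -27.400 → Σnom=-3.610; wc +0.030/-0.460 → slack +0.270/-0.940; half-tol=0.245, Σhalf²=0.189625
  +C: nom +36.830 → Σnom=33.220; wc +0.100/-0.249 → slack +0.370/-1.189; half-tol=0.174, Σhalf²=0.220075
Nominal = 33.220. Worst-case = [33.220 - 1.189, 33.220 + 0.370] = [32.031, 33.590]. RSS = √0.220075 = 0.469.

nominal=33.220 wc=[32.031,33.590] rss=0.469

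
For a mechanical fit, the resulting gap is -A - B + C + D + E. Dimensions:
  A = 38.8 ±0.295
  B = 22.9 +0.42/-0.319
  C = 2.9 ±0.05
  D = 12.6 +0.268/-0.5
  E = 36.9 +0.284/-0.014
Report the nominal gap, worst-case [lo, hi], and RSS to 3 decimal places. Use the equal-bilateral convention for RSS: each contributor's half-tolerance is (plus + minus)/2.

Stack each dimension's contribution:
  -A: nom -38.800 → Σnom=-38.800; wc +0.295/-0.295 → slack +0.295/-0.295; half-tol=0.295, Σhalf²=0.087025
  -B: nom -22.900 → Σnom=-61.700; wc +0.319/-0.420 → slack +0.614/-0.715; half-tol=0.369, Σhalf²=0.223555
  +C: nom +2.900 → Σnom=-58.800; wc +0.050/-0.050 → slack +0.664/-0.765; half-tol=0.050, Σhalf²=0.226055
  +D: nom +12.600 → Σnom=-46.200; wc +0.268/-0.500 → slack +0.932/-1.265; half-tol=0.384, Σhalf²=0.373511
  +E: nom +36.900 → Σnom=-9.300; wc +0.284/-0.014 → slack +1.216/-1.279; half-tol=0.149, Σhalf²=0.395712
Nominal = -9.300. Worst-case = [-9.300 - 1.279, -9.300 + 1.216] = [-10.579, -8.084]. RSS = √0.395712 = 0.629.

nominal=-9.300 wc=[-10.579,-8.084] rss=0.629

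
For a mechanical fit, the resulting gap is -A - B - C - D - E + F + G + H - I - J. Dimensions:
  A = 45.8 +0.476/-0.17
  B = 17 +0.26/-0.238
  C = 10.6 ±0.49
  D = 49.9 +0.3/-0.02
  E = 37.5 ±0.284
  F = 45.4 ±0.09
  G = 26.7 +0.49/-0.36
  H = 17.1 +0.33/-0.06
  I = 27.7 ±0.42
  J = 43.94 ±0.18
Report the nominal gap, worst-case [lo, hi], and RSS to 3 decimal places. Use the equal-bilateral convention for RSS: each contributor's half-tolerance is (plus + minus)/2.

nominal=-143.240 wc=[-146.160,-140.528] rss=0.974

Stack each dimension's contribution:
  -A: nom -45.800 → Σnom=-45.800; wc +0.170/-0.476 → slack +0.170/-0.476; half-tol=0.323, Σhalf²=0.104329
  -B: nom -17.000 → Σnom=-62.800; wc +0.238/-0.260 → slack +0.408/-0.736; half-tol=0.249, Σhalf²=0.166330
  -C: nom -10.600 → Σnom=-73.400; wc +0.490/-0.490 → slack +0.898/-1.226; half-tol=0.490, Σhalf²=0.406430
  -D: nom -49.900 → Σnom=-123.300; wc +0.020/-0.300 → slack +0.918/-1.526; half-tol=0.160, Σhalf²=0.432030
  -E: nom -37.500 → Σnom=-160.800; wc +0.284/-0.284 → slack +1.202/-1.810; half-tol=0.284, Σhalf²=0.512686
  +F: nom +45.400 → Σnom=-115.400; wc +0.090/-0.090 → slack +1.292/-1.900; half-tol=0.090, Σhalf²=0.520786
  +G: nom +26.700 → Σnom=-88.700; wc +0.490/-0.360 → slack +1.782/-2.260; half-tol=0.425, Σhalf²=0.701411
  +H: nom +17.100 → Σnom=-71.600; wc +0.330/-0.060 → slack +2.112/-2.320; half-tol=0.195, Σhalf²=0.739436
  -I: nom -27.700 → Σnom=-99.300; wc +0.420/-0.420 → slack +2.532/-2.740; half-tol=0.420, Σhalf²=0.915836
  -J: nom -43.940 → Σnom=-143.240; wc +0.180/-0.180 → slack +2.712/-2.920; half-tol=0.180, Σhalf²=0.948236
Nominal = -143.240. Worst-case = [-143.240 - 2.920, -143.240 + 2.712] = [-146.160, -140.528]. RSS = √0.948236 = 0.974.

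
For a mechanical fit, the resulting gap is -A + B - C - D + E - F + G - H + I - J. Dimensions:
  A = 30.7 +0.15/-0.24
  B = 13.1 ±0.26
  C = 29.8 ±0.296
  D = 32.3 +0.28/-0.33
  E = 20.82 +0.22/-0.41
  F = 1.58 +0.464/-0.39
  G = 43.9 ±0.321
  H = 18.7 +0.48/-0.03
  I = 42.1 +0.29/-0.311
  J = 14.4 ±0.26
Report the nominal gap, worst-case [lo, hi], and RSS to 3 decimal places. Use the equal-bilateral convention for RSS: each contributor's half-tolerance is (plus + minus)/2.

Stack each dimension's contribution:
  -A: nom -30.700 → Σnom=-30.700; wc +0.240/-0.150 → slack +0.240/-0.150; half-tol=0.195, Σhalf²=0.038025
  +B: nom +13.100 → Σnom=-17.600; wc +0.260/-0.260 → slack +0.500/-0.410; half-tol=0.260, Σhalf²=0.105625
  -C: nom -29.800 → Σnom=-47.400; wc +0.296/-0.296 → slack +0.796/-0.706; half-tol=0.296, Σhalf²=0.193241
  -D: nom -32.300 → Σnom=-79.700; wc +0.330/-0.280 → slack +1.126/-0.986; half-tol=0.305, Σhalf²=0.286266
  +E: nom +20.820 → Σnom=-58.880; wc +0.220/-0.410 → slack +1.346/-1.396; half-tol=0.315, Σhalf²=0.385491
  -F: nom -1.580 → Σnom=-60.460; wc +0.390/-0.464 → slack +1.736/-1.860; half-tol=0.427, Σhalf²=0.567820
  +G: nom +43.900 → Σnom=-16.560; wc +0.321/-0.321 → slack +2.057/-2.181; half-tol=0.321, Σhalf²=0.670861
  -H: nom -18.700 → Σnom=-35.260; wc +0.030/-0.480 → slack +2.087/-2.661; half-tol=0.255, Σhalf²=0.735886
  +I: nom +42.100 → Σnom=6.840; wc +0.290/-0.311 → slack +2.377/-2.972; half-tol=0.300, Σhalf²=0.826186
  -J: nom -14.400 → Σnom=-7.560; wc +0.260/-0.260 → slack +2.637/-3.232; half-tol=0.260, Σhalf²=0.893786
Nominal = -7.560. Worst-case = [-7.560 - 3.232, -7.560 + 2.637] = [-10.792, -4.923]. RSS = √0.893786 = 0.945.

nominal=-7.560 wc=[-10.792,-4.923] rss=0.945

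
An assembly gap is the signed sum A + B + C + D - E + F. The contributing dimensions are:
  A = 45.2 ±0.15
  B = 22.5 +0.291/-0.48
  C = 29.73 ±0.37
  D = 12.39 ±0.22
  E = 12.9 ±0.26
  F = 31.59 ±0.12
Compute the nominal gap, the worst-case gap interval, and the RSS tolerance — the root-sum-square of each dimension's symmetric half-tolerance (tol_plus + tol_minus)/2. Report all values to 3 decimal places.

Stack each dimension's contribution:
  +A: nom +45.200 → Σnom=45.200; wc +0.150/-0.150 → slack +0.150/-0.150; half-tol=0.150, Σhalf²=0.022500
  +B: nom +22.500 → Σnom=67.700; wc +0.291/-0.480 → slack +0.441/-0.630; half-tol=0.385, Σhalf²=0.171110
  +C: nom +29.730 → Σnom=97.430; wc +0.370/-0.370 → slack +0.811/-1.000; half-tol=0.370, Σhalf²=0.308010
  +D: nom +12.390 → Σnom=109.820; wc +0.220/-0.220 → slack +1.031/-1.220; half-tol=0.220, Σhalf²=0.356410
  -E: nom -12.900 → Σnom=96.920; wc +0.260/-0.260 → slack +1.291/-1.480; half-tol=0.260, Σhalf²=0.424010
  +F: nom +31.590 → Σnom=128.510; wc +0.120/-0.120 → slack +1.411/-1.600; half-tol=0.120, Σhalf²=0.438410
Nominal = 128.510. Worst-case = [128.510 - 1.600, 128.510 + 1.411] = [126.910, 129.921]. RSS = √0.438410 = 0.662.

nominal=128.510 wc=[126.910,129.921] rss=0.662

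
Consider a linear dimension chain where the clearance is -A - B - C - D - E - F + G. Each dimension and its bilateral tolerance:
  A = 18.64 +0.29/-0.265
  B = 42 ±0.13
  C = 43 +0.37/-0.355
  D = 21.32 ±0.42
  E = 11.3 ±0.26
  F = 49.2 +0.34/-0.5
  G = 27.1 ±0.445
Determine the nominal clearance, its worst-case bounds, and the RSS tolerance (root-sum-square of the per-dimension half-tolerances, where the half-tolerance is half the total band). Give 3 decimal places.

Stack each dimension's contribution:
  -A: nom -18.640 → Σnom=-18.640; wc +0.265/-0.290 → slack +0.265/-0.290; half-tol=0.277, Σhalf²=0.077006
  -B: nom -42.000 → Σnom=-60.640; wc +0.130/-0.130 → slack +0.395/-0.420; half-tol=0.130, Σhalf²=0.093906
  -C: nom -43.000 → Σnom=-103.640; wc +0.355/-0.370 → slack +0.750/-0.790; half-tol=0.362, Σhalf²=0.225312
  -D: nom -21.320 → Σnom=-124.960; wc +0.420/-0.420 → slack +1.170/-1.210; half-tol=0.420, Σhalf²=0.401712
  -E: nom -11.300 → Σnom=-136.260; wc +0.260/-0.260 → slack +1.430/-1.470; half-tol=0.260, Σhalf²=0.469312
  -F: nom -49.200 → Σnom=-185.460; wc +0.500/-0.340 → slack +1.930/-1.810; half-tol=0.420, Σhalf²=0.645712
  +G: nom +27.100 → Σnom=-158.360; wc +0.445/-0.445 → slack +2.375/-2.255; half-tol=0.445, Σhalf²=0.843737
Nominal = -158.360. Worst-case = [-158.360 - 2.255, -158.360 + 2.375] = [-160.615, -155.985]. RSS = √0.843737 = 0.919.

nominal=-158.360 wc=[-160.615,-155.985] rss=0.919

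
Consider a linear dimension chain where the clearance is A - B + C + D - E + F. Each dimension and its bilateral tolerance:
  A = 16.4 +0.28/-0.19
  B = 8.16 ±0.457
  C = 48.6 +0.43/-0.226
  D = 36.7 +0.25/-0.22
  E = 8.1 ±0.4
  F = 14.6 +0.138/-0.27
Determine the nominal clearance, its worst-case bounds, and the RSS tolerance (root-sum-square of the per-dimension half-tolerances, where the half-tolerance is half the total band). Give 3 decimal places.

Stack each dimension's contribution:
  +A: nom +16.400 → Σnom=16.400; wc +0.280/-0.190 → slack +0.280/-0.190; half-tol=0.235, Σhalf²=0.055225
  -B: nom -8.160 → Σnom=8.240; wc +0.457/-0.457 → slack +0.737/-0.647; half-tol=0.457, Σhalf²=0.264074
  +C: nom +48.600 → Σnom=56.840; wc +0.430/-0.226 → slack +1.167/-0.873; half-tol=0.328, Σhalf²=0.371658
  +D: nom +36.700 → Σnom=93.540; wc +0.250/-0.220 → slack +1.417/-1.093; half-tol=0.235, Σhalf²=0.426883
  -E: nom -8.100 → Σnom=85.440; wc +0.400/-0.400 → slack +1.817/-1.493; half-tol=0.400, Σhalf²=0.586883
  +F: nom +14.600 → Σnom=100.040; wc +0.138/-0.270 → slack +1.955/-1.763; half-tol=0.204, Σhalf²=0.628499
Nominal = 100.040. Worst-case = [100.040 - 1.763, 100.040 + 1.955] = [98.277, 101.995]. RSS = √0.628499 = 0.793.

nominal=100.040 wc=[98.277,101.995] rss=0.793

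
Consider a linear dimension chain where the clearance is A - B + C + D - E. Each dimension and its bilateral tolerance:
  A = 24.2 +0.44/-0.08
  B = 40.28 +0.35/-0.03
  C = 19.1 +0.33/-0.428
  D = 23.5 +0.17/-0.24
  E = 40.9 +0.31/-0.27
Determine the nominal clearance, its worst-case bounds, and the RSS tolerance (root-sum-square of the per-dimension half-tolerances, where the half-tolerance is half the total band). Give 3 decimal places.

Stack each dimension's contribution:
  +A: nom +24.200 → Σnom=24.200; wc +0.440/-0.080 → slack +0.440/-0.080; half-tol=0.260, Σhalf²=0.067600
  -B: nom -40.280 → Σnom=-16.080; wc +0.030/-0.350 → slack +0.470/-0.430; half-tol=0.190, Σhalf²=0.103700
  +C: nom +19.100 → Σnom=3.020; wc +0.330/-0.428 → slack +0.800/-0.858; half-tol=0.379, Σhalf²=0.247341
  +D: nom +23.500 → Σnom=26.520; wc +0.170/-0.240 → slack +0.970/-1.098; half-tol=0.205, Σhalf²=0.289366
  -E: nom -40.900 → Σnom=-14.380; wc +0.270/-0.310 → slack +1.240/-1.408; half-tol=0.290, Σhalf²=0.373466
Nominal = -14.380. Worst-case = [-14.380 - 1.408, -14.380 + 1.240] = [-15.788, -13.140]. RSS = √0.373466 = 0.611.

nominal=-14.380 wc=[-15.788,-13.140] rss=0.611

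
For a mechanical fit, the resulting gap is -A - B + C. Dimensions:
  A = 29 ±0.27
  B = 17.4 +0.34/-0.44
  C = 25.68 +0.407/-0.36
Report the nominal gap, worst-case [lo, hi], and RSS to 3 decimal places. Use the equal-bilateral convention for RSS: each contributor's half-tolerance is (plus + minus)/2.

Stack each dimension's contribution:
  -A: nom -29.000 → Σnom=-29.000; wc +0.270/-0.270 → slack +0.270/-0.270; half-tol=0.270, Σhalf²=0.072900
  -B: nom -17.400 → Σnom=-46.400; wc +0.440/-0.340 → slack +0.710/-0.610; half-tol=0.390, Σhalf²=0.225000
  +C: nom +25.680 → Σnom=-20.720; wc +0.407/-0.360 → slack +1.117/-0.970; half-tol=0.383, Σhalf²=0.372072
Nominal = -20.720. Worst-case = [-20.720 - 0.970, -20.720 + 1.117] = [-21.690, -19.603]. RSS = √0.372072 = 0.610.

nominal=-20.720 wc=[-21.690,-19.603] rss=0.610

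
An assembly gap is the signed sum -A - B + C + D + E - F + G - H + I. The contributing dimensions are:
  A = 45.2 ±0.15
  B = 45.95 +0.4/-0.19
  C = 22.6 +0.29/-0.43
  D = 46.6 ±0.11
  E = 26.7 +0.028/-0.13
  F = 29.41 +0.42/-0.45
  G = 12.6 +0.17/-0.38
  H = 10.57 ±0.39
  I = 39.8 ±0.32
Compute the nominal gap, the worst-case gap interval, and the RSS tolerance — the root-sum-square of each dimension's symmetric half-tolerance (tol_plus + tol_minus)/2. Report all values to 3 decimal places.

nominal=17.170 wc=[14.440,19.268] rss=0.881

Stack each dimension's contribution:
  -A: nom -45.200 → Σnom=-45.200; wc +0.150/-0.150 → slack +0.150/-0.150; half-tol=0.150, Σhalf²=0.022500
  -B: nom -45.950 → Σnom=-91.150; wc +0.190/-0.400 → slack +0.340/-0.550; half-tol=0.295, Σhalf²=0.109525
  +C: nom +22.600 → Σnom=-68.550; wc +0.290/-0.430 → slack +0.630/-0.980; half-tol=0.360, Σhalf²=0.239125
  +D: nom +46.600 → Σnom=-21.950; wc +0.110/-0.110 → slack +0.740/-1.090; half-tol=0.110, Σhalf²=0.251225
  +E: nom +26.700 → Σnom=4.750; wc +0.028/-0.130 → slack +0.768/-1.220; half-tol=0.079, Σhalf²=0.257466
  -F: nom -29.410 → Σnom=-24.660; wc +0.450/-0.420 → slack +1.218/-1.640; half-tol=0.435, Σhalf²=0.446691
  +G: nom +12.600 → Σnom=-12.060; wc +0.170/-0.380 → slack +1.388/-2.020; half-tol=0.275, Σhalf²=0.522316
  -H: nom -10.570 → Σnom=-22.630; wc +0.390/-0.390 → slack +1.778/-2.410; half-tol=0.390, Σhalf²=0.674416
  +I: nom +39.800 → Σnom=17.170; wc +0.320/-0.320 → slack +2.098/-2.730; half-tol=0.320, Σhalf²=0.776816
Nominal = 17.170. Worst-case = [17.170 - 2.730, 17.170 + 2.098] = [14.440, 19.268]. RSS = √0.776816 = 0.881.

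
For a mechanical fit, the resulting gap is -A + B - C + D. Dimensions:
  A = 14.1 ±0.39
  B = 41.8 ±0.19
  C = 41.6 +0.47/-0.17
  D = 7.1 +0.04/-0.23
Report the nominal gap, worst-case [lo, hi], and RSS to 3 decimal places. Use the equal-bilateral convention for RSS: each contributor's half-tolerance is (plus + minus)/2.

Stack each dimension's contribution:
  -A: nom -14.100 → Σnom=-14.100; wc +0.390/-0.390 → slack +0.390/-0.390; half-tol=0.390, Σhalf²=0.152100
  +B: nom +41.800 → Σnom=27.700; wc +0.190/-0.190 → slack +0.580/-0.580; half-tol=0.190, Σhalf²=0.188200
  -C: nom -41.600 → Σnom=-13.900; wc +0.170/-0.470 → slack +0.750/-1.050; half-tol=0.320, Σhalf²=0.290600
  +D: nom +7.100 → Σnom=-6.800; wc +0.040/-0.230 → slack +0.790/-1.280; half-tol=0.135, Σhalf²=0.308825
Nominal = -6.800. Worst-case = [-6.800 - 1.280, -6.800 + 0.790] = [-8.080, -6.010]. RSS = √0.308825 = 0.556.

nominal=-6.800 wc=[-8.080,-6.010] rss=0.556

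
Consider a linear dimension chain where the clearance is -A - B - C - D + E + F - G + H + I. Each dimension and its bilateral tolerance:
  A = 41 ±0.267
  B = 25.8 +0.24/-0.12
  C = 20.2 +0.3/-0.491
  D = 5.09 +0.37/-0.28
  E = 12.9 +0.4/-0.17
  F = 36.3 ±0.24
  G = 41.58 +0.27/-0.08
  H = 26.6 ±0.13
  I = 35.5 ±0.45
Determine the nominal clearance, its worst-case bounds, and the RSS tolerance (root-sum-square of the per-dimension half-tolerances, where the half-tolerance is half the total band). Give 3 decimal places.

Stack each dimension's contribution:
  -A: nom -41.000 → Σnom=-41.000; wc +0.267/-0.267 → slack +0.267/-0.267; half-tol=0.267, Σhalf²=0.071289
  -B: nom -25.800 → Σnom=-66.800; wc +0.120/-0.240 → slack +0.387/-0.507; half-tol=0.180, Σhalf²=0.103689
  -C: nom -20.200 → Σnom=-87.000; wc +0.491/-0.300 → slack +0.878/-0.807; half-tol=0.395, Σhalf²=0.260109
  -D: nom -5.090 → Σnom=-92.090; wc +0.280/-0.370 → slack +1.158/-1.177; half-tol=0.325, Σhalf²=0.365734
  +E: nom +12.900 → Σnom=-79.190; wc +0.400/-0.170 → slack +1.558/-1.347; half-tol=0.285, Σhalf²=0.446959
  +F: nom +36.300 → Σnom=-42.890; wc +0.240/-0.240 → slack +1.798/-1.587; half-tol=0.240, Σhalf²=0.504559
  -G: nom -41.580 → Σnom=-84.470; wc +0.080/-0.270 → slack +1.878/-1.857; half-tol=0.175, Σhalf²=0.535184
  +H: nom +26.600 → Σnom=-57.870; wc +0.130/-0.130 → slack +2.008/-1.987; half-tol=0.130, Σhalf²=0.552084
  +I: nom +35.500 → Σnom=-22.370; wc +0.450/-0.450 → slack +2.458/-2.437; half-tol=0.450, Σhalf²=0.754584
Nominal = -22.370. Worst-case = [-22.370 - 2.437, -22.370 + 2.458] = [-24.807, -19.912]. RSS = √0.754584 = 0.869.

nominal=-22.370 wc=[-24.807,-19.912] rss=0.869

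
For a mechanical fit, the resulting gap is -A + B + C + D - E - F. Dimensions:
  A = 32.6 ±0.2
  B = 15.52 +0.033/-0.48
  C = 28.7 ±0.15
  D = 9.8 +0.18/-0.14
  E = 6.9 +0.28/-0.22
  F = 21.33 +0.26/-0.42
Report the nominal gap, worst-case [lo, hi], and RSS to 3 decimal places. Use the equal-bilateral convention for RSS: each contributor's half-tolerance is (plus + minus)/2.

nominal=-6.810 wc=[-8.320,-5.607] rss=0.576

Stack each dimension's contribution:
  -A: nom -32.600 → Σnom=-32.600; wc +0.200/-0.200 → slack +0.200/-0.200; half-tol=0.200, Σhalf²=0.040000
  +B: nom +15.520 → Σnom=-17.080; wc +0.033/-0.480 → slack +0.233/-0.680; half-tol=0.257, Σhalf²=0.105792
  +C: nom +28.700 → Σnom=11.620; wc +0.150/-0.150 → slack +0.383/-0.830; half-tol=0.150, Σhalf²=0.128292
  +D: nom +9.800 → Σnom=21.420; wc +0.180/-0.140 → slack +0.563/-0.970; half-tol=0.160, Σhalf²=0.153892
  -E: nom -6.900 → Σnom=14.520; wc +0.220/-0.280 → slack +0.783/-1.250; half-tol=0.250, Σhalf²=0.216392
  -F: nom -21.330 → Σnom=-6.810; wc +0.420/-0.260 → slack +1.203/-1.510; half-tol=0.340, Σhalf²=0.331992
Nominal = -6.810. Worst-case = [-6.810 - 1.510, -6.810 + 1.203] = [-8.320, -5.607]. RSS = √0.331992 = 0.576.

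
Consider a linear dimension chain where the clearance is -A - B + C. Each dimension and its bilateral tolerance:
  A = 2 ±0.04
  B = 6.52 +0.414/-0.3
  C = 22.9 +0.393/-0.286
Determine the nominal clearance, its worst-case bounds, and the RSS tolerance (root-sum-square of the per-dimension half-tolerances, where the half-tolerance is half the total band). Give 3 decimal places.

Stack each dimension's contribution:
  -A: nom -2.000 → Σnom=-2.000; wc +0.040/-0.040 → slack +0.040/-0.040; half-tol=0.040, Σhalf²=0.001600
  -B: nom -6.520 → Σnom=-8.520; wc +0.300/-0.414 → slack +0.340/-0.454; half-tol=0.357, Σhalf²=0.129049
  +C: nom +22.900 → Σnom=14.380; wc +0.393/-0.286 → slack +0.733/-0.740; half-tol=0.340, Σhalf²=0.244309
Nominal = 14.380. Worst-case = [14.380 - 0.740, 14.380 + 0.733] = [13.640, 15.113]. RSS = √0.244309 = 0.494.

nominal=14.380 wc=[13.640,15.113] rss=0.494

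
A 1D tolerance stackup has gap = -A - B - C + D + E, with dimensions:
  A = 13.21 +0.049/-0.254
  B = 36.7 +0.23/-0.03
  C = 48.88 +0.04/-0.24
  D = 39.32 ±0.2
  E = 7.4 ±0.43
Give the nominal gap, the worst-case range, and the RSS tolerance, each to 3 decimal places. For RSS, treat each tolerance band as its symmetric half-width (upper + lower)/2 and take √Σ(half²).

Stack each dimension's contribution:
  -A: nom -13.210 → Σnom=-13.210; wc +0.254/-0.049 → slack +0.254/-0.049; half-tol=0.151, Σhalf²=0.022952
  -B: nom -36.700 → Σnom=-49.910; wc +0.030/-0.230 → slack +0.284/-0.279; half-tol=0.130, Σhalf²=0.039852
  -C: nom -48.880 → Σnom=-98.790; wc +0.240/-0.040 → slack +0.524/-0.319; half-tol=0.140, Σhalf²=0.059452
  +D: nom +39.320 → Σnom=-59.470; wc +0.200/-0.200 → slack +0.724/-0.519; half-tol=0.200, Σhalf²=0.099452
  +E: nom +7.400 → Σnom=-52.070; wc +0.430/-0.430 → slack +1.154/-0.949; half-tol=0.430, Σhalf²=0.284352
Nominal = -52.070. Worst-case = [-52.070 - 0.949, -52.070 + 1.154] = [-53.019, -50.916]. RSS = √0.284352 = 0.533.

nominal=-52.070 wc=[-53.019,-50.916] rss=0.533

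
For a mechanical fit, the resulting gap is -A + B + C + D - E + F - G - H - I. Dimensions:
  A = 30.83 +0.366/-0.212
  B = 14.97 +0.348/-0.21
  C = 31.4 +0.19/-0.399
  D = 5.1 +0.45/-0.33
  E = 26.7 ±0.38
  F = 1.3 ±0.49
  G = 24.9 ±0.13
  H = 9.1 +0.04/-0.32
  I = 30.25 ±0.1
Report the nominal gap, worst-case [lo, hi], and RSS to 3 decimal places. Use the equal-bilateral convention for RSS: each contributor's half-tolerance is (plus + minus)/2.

Stack each dimension's contribution:
  -A: nom -30.830 → Σnom=-30.830; wc +0.212/-0.366 → slack +0.212/-0.366; half-tol=0.289, Σhalf²=0.083521
  +B: nom +14.970 → Σnom=-15.860; wc +0.348/-0.210 → slack +0.560/-0.576; half-tol=0.279, Σhalf²=0.161362
  +C: nom +31.400 → Σnom=15.540; wc +0.190/-0.399 → slack +0.750/-0.975; half-tol=0.294, Σhalf²=0.248092
  +D: nom +5.100 → Σnom=20.640; wc +0.450/-0.330 → slack +1.200/-1.305; half-tol=0.390, Σhalf²=0.400192
  -E: nom -26.700 → Σnom=-6.060; wc +0.380/-0.380 → slack +1.580/-1.685; half-tol=0.380, Σhalf²=0.544592
  +F: nom +1.300 → Σnom=-4.760; wc +0.490/-0.490 → slack +2.070/-2.175; half-tol=0.490, Σhalf²=0.784692
  -G: nom -24.900 → Σnom=-29.660; wc +0.130/-0.130 → slack +2.200/-2.305; half-tol=0.130, Σhalf²=0.801592
  -H: nom -9.100 → Σnom=-38.760; wc +0.320/-0.040 → slack +2.520/-2.345; half-tol=0.180, Σhalf²=0.833992
  -I: nom -30.250 → Σnom=-69.010; wc +0.100/-0.100 → slack +2.620/-2.445; half-tol=0.100, Σhalf²=0.843992
Nominal = -69.010. Worst-case = [-69.010 - 2.445, -69.010 + 2.620] = [-71.455, -66.390]. RSS = √0.843992 = 0.919.

nominal=-69.010 wc=[-71.455,-66.390] rss=0.919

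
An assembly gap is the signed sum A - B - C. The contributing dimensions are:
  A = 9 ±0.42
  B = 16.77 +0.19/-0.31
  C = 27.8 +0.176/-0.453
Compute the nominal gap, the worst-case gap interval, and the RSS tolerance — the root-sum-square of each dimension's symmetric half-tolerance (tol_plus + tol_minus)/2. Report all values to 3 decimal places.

nominal=-35.570 wc=[-36.356,-34.387] rss=0.581

Stack each dimension's contribution:
  +A: nom +9.000 → Σnom=9.000; wc +0.420/-0.420 → slack +0.420/-0.420; half-tol=0.420, Σhalf²=0.176400
  -B: nom -16.770 → Σnom=-7.770; wc +0.310/-0.190 → slack +0.730/-0.610; half-tol=0.250, Σhalf²=0.238900
  -C: nom -27.800 → Σnom=-35.570; wc +0.453/-0.176 → slack +1.183/-0.786; half-tol=0.315, Σhalf²=0.337810
Nominal = -35.570. Worst-case = [-35.570 - 0.786, -35.570 + 1.183] = [-36.356, -34.387]. RSS = √0.337810 = 0.581.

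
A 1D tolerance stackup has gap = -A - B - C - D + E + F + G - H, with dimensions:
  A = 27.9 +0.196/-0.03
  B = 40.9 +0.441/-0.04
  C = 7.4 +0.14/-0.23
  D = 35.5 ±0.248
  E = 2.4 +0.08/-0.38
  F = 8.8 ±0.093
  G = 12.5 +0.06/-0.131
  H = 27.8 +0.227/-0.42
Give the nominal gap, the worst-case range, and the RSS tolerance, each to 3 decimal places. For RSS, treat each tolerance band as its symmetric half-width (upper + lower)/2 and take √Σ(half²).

Stack each dimension's contribution:
  -A: nom -27.900 → Σnom=-27.900; wc +0.030/-0.196 → slack +0.030/-0.196; half-tol=0.113, Σhalf²=0.012769
  -B: nom -40.900 → Σnom=-68.800; wc +0.040/-0.441 → slack +0.070/-0.637; half-tol=0.240, Σhalf²=0.070609
  -C: nom -7.400 → Σnom=-76.200; wc +0.230/-0.140 → slack +0.300/-0.777; half-tol=0.185, Σhalf²=0.104834
  -D: nom -35.500 → Σnom=-111.700; wc +0.248/-0.248 → slack +0.548/-1.025; half-tol=0.248, Σhalf²=0.166338
  +E: nom +2.400 → Σnom=-109.300; wc +0.080/-0.380 → slack +0.628/-1.405; half-tol=0.230, Σhalf²=0.219238
  +F: nom +8.800 → Σnom=-100.500; wc +0.093/-0.093 → slack +0.721/-1.498; half-tol=0.093, Σhalf²=0.227887
  +G: nom +12.500 → Σnom=-88.000; wc +0.060/-0.131 → slack +0.781/-1.629; half-tol=0.096, Σhalf²=0.237007
  -H: nom -27.800 → Σnom=-115.800; wc +0.420/-0.227 → slack +1.201/-1.856; half-tol=0.324, Σhalf²=0.341660
Nominal = -115.800. Worst-case = [-115.800 - 1.856, -115.800 + 1.201] = [-117.656, -114.599]. RSS = √0.341660 = 0.585.

nominal=-115.800 wc=[-117.656,-114.599] rss=0.585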